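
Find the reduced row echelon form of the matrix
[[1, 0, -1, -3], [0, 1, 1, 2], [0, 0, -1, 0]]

r3 -> -1·r3
  [ 1  0  -1  -3 ]
  [ 0  1   1   2 ]
  [ 0  0   1   0 ]
r2 -> r2 − r3
  [ 1  0  -1  -3 ]
  [ 0  1   0   2 ]
  [ 0  0   1   0 ]
r1 -> r1 + r3
  [ 1  0  0  -3 ]
  [ 0  1  0   2 ]
  [ 0  0  1   0 ]

[[1, 0, 0, -3], [0, 1, 0, 2], [0, 0, 1, 0]]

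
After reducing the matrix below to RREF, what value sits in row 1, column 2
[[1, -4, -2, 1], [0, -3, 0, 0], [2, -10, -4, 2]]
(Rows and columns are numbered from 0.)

r3 ← r3 − 2·r1
  [ 1  -4  -2  1 ]
  [ 0  -3   0  0 ]
  [ 0  -2   0  0 ]
r2 ← -1/3·r2
  [ 1  -4  -2  1 ]
  [ 0   1   0  0 ]
  [ 0  -2   0  0 ]
r3 ← r3 + 2·r2
  [ 1  -4  -2  1 ]
  [ 0   1   0  0 ]
  [ 0   0   0  0 ]
r1 ← r1 + 4·r2
  [ 1  0  -2  1 ]
  [ 0  1   0  0 ]
  [ 0  0   0  0 ]

0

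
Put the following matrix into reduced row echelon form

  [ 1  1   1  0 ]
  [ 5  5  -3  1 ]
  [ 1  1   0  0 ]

r2 -> r2 − 5·r1
r3 -> r3 − r1
r2 -> -1/8·r2
r3 -> r3 + r2
r3 -> -8·r3
r2 -> r2 + 1/8·r3
r1 -> r1 − r2

[[1, 1, 0, 0], [0, 0, 1, 0], [0, 0, 0, 1]]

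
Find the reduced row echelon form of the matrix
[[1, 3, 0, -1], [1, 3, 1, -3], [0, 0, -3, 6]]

[[1, 3, 0, -1], [0, 0, 1, -2], [0, 0, 0, 0]]

Subtract ρ1 from ρ2.
Add 3 times ρ2 to ρ3.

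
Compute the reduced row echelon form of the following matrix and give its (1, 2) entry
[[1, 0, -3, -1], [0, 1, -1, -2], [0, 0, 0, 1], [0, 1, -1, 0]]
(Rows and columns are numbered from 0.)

Subtract R2 from R4.
Subtract 2 times R3 from R4.
Add 2 times R3 to R2.
Add R3 to R1.

-1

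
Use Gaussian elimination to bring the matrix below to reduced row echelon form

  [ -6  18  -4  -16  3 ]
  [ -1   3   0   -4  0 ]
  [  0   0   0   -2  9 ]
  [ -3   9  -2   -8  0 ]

[[1, -3, 0, 0, 0], [0, 0, 1, 0, 0], [0, 0, 0, 1, 0], [0, 0, 0, 0, 1]]

R1 -> -1/6·R1
  [  1  -3  2/3  8/3  -1/2 ]
  [ -1   3    0   -4     0 ]
  [  0   0    0   -2     9 ]
  [ -3   9   -2   -8     0 ]
R2 -> R2 + R1
  [  1  -3  2/3   8/3  -1/2 ]
  [  0   0  2/3  -4/3  -1/2 ]
  [  0   0    0    -2     9 ]
  [ -3   9   -2    -8     0 ]
R4 -> R4 + 3·R1
  [ 1  -3  2/3   8/3  -1/2 ]
  [ 0   0  2/3  -4/3  -1/2 ]
  [ 0   0    0    -2     9 ]
  [ 0   0    0     0  -3/2 ]
R2 -> 3/2·R2
  [ 1  -3  2/3  8/3  -1/2 ]
  [ 0   0    1   -2  -3/4 ]
  [ 0   0    0   -2     9 ]
  [ 0   0    0    0  -3/2 ]
R3 -> -1/2·R3
  [ 1  -3  2/3  8/3  -1/2 ]
  [ 0   0    1   -2  -3/4 ]
  [ 0   0    0    1  -9/2 ]
  [ 0   0    0    0  -3/2 ]
R4 -> -2/3·R4
  [ 1  -3  2/3  8/3  -1/2 ]
  [ 0   0    1   -2  -3/4 ]
  [ 0   0    0    1  -9/2 ]
  [ 0   0    0    0     1 ]
R3 -> R3 + 9/2·R4
  [ 1  -3  2/3  8/3  -1/2 ]
  [ 0   0    1   -2  -3/4 ]
  [ 0   0    0    1     0 ]
  [ 0   0    0    0     1 ]
R2 -> R2 + 3/4·R4
  [ 1  -3  2/3  8/3  -1/2 ]
  [ 0   0    1   -2     0 ]
  [ 0   0    0    1     0 ]
  [ 0   0    0    0     1 ]
R1 -> R1 + 1/2·R4
  [ 1  -3  2/3  8/3  0 ]
  [ 0   0    1   -2  0 ]
  [ 0   0    0    1  0 ]
  [ 0   0    0    0  1 ]
R2 -> R2 + 2·R3
  [ 1  -3  2/3  8/3  0 ]
  [ 0   0    1    0  0 ]
  [ 0   0    0    1  0 ]
  [ 0   0    0    0  1 ]
R1 -> R1 − 8/3·R3
  [ 1  -3  2/3  0  0 ]
  [ 0   0    1  0  0 ]
  [ 0   0    0  1  0 ]
  [ 0   0    0  0  1 ]
R1 -> R1 − 2/3·R2
  [ 1  -3  0  0  0 ]
  [ 0   0  1  0  0 ]
  [ 0   0  0  1  0 ]
  [ 0   0  0  0  1 ]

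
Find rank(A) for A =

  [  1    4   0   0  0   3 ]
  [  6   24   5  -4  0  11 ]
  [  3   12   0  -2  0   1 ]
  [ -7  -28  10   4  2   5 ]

R2 ← R2 − 6·R1
  [  1    4   0   0  0   3 ]
  [  0    0   5  -4  0  -7 ]
  [  3   12   0  -2  0   1 ]
  [ -7  -28  10   4  2   5 ]
R3 ← R3 − 3·R1
  [  1    4   0   0  0   3 ]
  [  0    0   5  -4  0  -7 ]
  [  0    0   0  -2  0  -8 ]
  [ -7  -28  10   4  2   5 ]
R4 ← R4 + 7·R1
  [ 1  4   0   0  0   3 ]
  [ 0  0   5  -4  0  -7 ]
  [ 0  0   0  -2  0  -8 ]
  [ 0  0  10   4  2  26 ]
R2 ← 1/5·R2
  [ 1  4   0     0  0     3 ]
  [ 0  0   1  -4/5  0  -7/5 ]
  [ 0  0   0    -2  0    -8 ]
  [ 0  0  10     4  2    26 ]
R4 ← R4 − 10·R2
  [ 1  4  0     0  0     3 ]
  [ 0  0  1  -4/5  0  -7/5 ]
  [ 0  0  0    -2  0    -8 ]
  [ 0  0  0    12  2    40 ]
R3 ← -1/2·R3
  [ 1  4  0     0  0     3 ]
  [ 0  0  1  -4/5  0  -7/5 ]
  [ 0  0  0     1  0     4 ]
  [ 0  0  0    12  2    40 ]
R4 ← R4 − 12·R3
  [ 1  4  0     0  0     3 ]
  [ 0  0  1  -4/5  0  -7/5 ]
  [ 0  0  0     1  0     4 ]
  [ 0  0  0     0  2    -8 ]
R4 ← 1/2·R4
  [ 1  4  0     0  0     3 ]
  [ 0  0  1  -4/5  0  -7/5 ]
  [ 0  0  0     1  0     4 ]
  [ 0  0  0     0  1    -4 ]
R2 ← R2 + 4/5·R3
  [ 1  4  0  0  0    3 ]
  [ 0  0  1  0  0  9/5 ]
  [ 0  0  0  1  0    4 ]
  [ 0  0  0  0  1   -4 ]
The reduced form has 4 nonzero rows.

rank = 4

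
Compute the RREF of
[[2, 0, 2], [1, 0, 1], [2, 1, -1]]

[[1, 0, 1], [0, 1, -3], [0, 0, 0]]

R1 := 1/2·R1
R2 := R2 − R1
R3 := R3 − 2·R1
R2 <=> R3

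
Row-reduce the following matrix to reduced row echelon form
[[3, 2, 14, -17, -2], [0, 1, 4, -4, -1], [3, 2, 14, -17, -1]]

[[1, 0, 2, -3, 0], [0, 1, 4, -4, 0], [0, 0, 0, 0, 1]]

ρ1 -> 1/3·ρ1
ρ3 -> ρ3 − 3·ρ1
ρ2 -> ρ2 + ρ3
ρ1 -> ρ1 + 2/3·ρ3
ρ1 -> ρ1 − 2/3·ρ2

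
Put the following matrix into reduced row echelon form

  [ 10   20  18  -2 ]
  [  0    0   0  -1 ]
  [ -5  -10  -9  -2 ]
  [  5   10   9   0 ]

[[1, 2, 9/5, 0], [0, 0, 0, 1], [0, 0, 0, 0], [0, 0, 0, 0]]

Multiply R1 by 1/10.
  [  1    2  9/5  -1/5 ]
  [  0    0    0    -1 ]
  [ -5  -10   -9    -2 ]
  [  5   10    9     0 ]
Add 5 times R1 to R3.
  [ 1   2  9/5  -1/5 ]
  [ 0   0    0    -1 ]
  [ 0   0    0    -3 ]
  [ 5  10    9     0 ]
Subtract 5 times R1 from R4.
  [ 1  2  9/5  -1/5 ]
  [ 0  0    0    -1 ]
  [ 0  0    0    -3 ]
  [ 0  0    0     1 ]
Multiply R2 by -1.
  [ 1  2  9/5  -1/5 ]
  [ 0  0    0     1 ]
  [ 0  0    0    -3 ]
  [ 0  0    0     1 ]
Add 3 times R2 to R3.
  [ 1  2  9/5  -1/5 ]
  [ 0  0    0     1 ]
  [ 0  0    0     0 ]
  [ 0  0    0     1 ]
Subtract R2 from R4.
  [ 1  2  9/5  -1/5 ]
  [ 0  0    0     1 ]
  [ 0  0    0     0 ]
  [ 0  0    0     0 ]
Add 1/5 times R2 to R1.
  [ 1  2  9/5  0 ]
  [ 0  0    0  1 ]
  [ 0  0    0  0 ]
  [ 0  0    0  0 ]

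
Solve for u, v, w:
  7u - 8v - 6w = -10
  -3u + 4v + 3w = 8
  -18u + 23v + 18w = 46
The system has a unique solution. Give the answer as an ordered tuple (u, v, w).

Form the augmented matrix and row-reduce:
  [   7  -8  -6  |  -10 ]
  [  -3   4   3  |    8 ]
  [ -18  23  18  |   46 ]
Multiply ρ1 by 1/7.
Add 3 times ρ1 to ρ2.
Add 18 times ρ1 to ρ3.
Multiply ρ2 by 7/4.
Subtract 17/7 times ρ2 from ρ3.
Multiply ρ3 by 4/3.
Subtract 3/4 times ρ3 from ρ2.
Add 6/7 times ρ3 to ρ1.
Add 8/7 times ρ2 to ρ1.
Reading off the last column: u = 6, v = 2, w = 6.

(6, 2, 6)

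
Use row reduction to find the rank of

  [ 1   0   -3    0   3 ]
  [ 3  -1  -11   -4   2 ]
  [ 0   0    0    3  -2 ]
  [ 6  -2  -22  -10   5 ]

R2 := R2 − 3·R1
  [ 1   0   -3    0   3 ]
  [ 0  -1   -2   -4  -7 ]
  [ 0   0    0    3  -2 ]
  [ 6  -2  -22  -10   5 ]
R4 := R4 − 6·R1
  [ 1   0  -3    0    3 ]
  [ 0  -1  -2   -4   -7 ]
  [ 0   0   0    3   -2 ]
  [ 0  -2  -4  -10  -13 ]
R2 := -1·R2
  [ 1   0  -3    0    3 ]
  [ 0   1   2    4    7 ]
  [ 0   0   0    3   -2 ]
  [ 0  -2  -4  -10  -13 ]
R4 := R4 + 2·R2
  [ 1  0  -3   0   3 ]
  [ 0  1   2   4   7 ]
  [ 0  0   0   3  -2 ]
  [ 0  0   0  -2   1 ]
R3 := 1/3·R3
  [ 1  0  -3   0     3 ]
  [ 0  1   2   4     7 ]
  [ 0  0   0   1  -2/3 ]
  [ 0  0   0  -2     1 ]
R4 := R4 + 2·R3
  [ 1  0  -3  0     3 ]
  [ 0  1   2  4     7 ]
  [ 0  0   0  1  -2/3 ]
  [ 0  0   0  0  -1/3 ]
R4 := -3·R4
  [ 1  0  -3  0     3 ]
  [ 0  1   2  4     7 ]
  [ 0  0   0  1  -2/3 ]
  [ 0  0   0  0     1 ]
R3 := R3 + 2/3·R4
  [ 1  0  -3  0  3 ]
  [ 0  1   2  4  7 ]
  [ 0  0   0  1  0 ]
  [ 0  0   0  0  1 ]
R2 := R2 − 7·R4
  [ 1  0  -3  0  3 ]
  [ 0  1   2  4  0 ]
  [ 0  0   0  1  0 ]
  [ 0  0   0  0  1 ]
R1 := R1 − 3·R4
  [ 1  0  -3  0  0 ]
  [ 0  1   2  4  0 ]
  [ 0  0   0  1  0 ]
  [ 0  0   0  0  1 ]
R2 := R2 − 4·R3
  [ 1  0  -3  0  0 ]
  [ 0  1   2  0  0 ]
  [ 0  0   0  1  0 ]
  [ 0  0   0  0  1 ]
The reduced form has 4 nonzero rows.

rank = 4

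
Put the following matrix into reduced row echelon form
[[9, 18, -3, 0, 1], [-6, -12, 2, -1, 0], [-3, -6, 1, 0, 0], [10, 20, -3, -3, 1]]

[[1, 2, 0, 0, 0], [0, 0, 1, 0, 0], [0, 0, 0, 1, 0], [0, 0, 0, 0, 1]]

r1 -> 1/9·r1
  [  1    2  -1/3   0  1/9 ]
  [ -6  -12     2  -1    0 ]
  [ -3   -6     1   0    0 ]
  [ 10   20    -3  -3    1 ]
r2 -> r2 + 6·r1
  [  1   2  -1/3   0  1/9 ]
  [  0   0     0  -1  2/3 ]
  [ -3  -6     1   0    0 ]
  [ 10  20    -3  -3    1 ]
r3 -> r3 + 3·r1
  [  1   2  -1/3   0  1/9 ]
  [  0   0     0  -1  2/3 ]
  [  0   0     0   0  1/3 ]
  [ 10  20    -3  -3    1 ]
r4 -> r4 − 10·r1
  [ 1  2  -1/3   0   1/9 ]
  [ 0  0     0  -1   2/3 ]
  [ 0  0     0   0   1/3 ]
  [ 0  0   1/3  -3  -1/9 ]
r2 <-> r4
  [ 1  2  -1/3   0   1/9 ]
  [ 0  0   1/3  -3  -1/9 ]
  [ 0  0     0   0   1/3 ]
  [ 0  0     0  -1   2/3 ]
r2 -> 3·r2
  [ 1  2  -1/3   0   1/9 ]
  [ 0  0     1  -9  -1/3 ]
  [ 0  0     0   0   1/3 ]
  [ 0  0     0  -1   2/3 ]
r3 <-> r4
  [ 1  2  -1/3   0   1/9 ]
  [ 0  0     1  -9  -1/3 ]
  [ 0  0     0  -1   2/3 ]
  [ 0  0     0   0   1/3 ]
r3 -> -1·r3
  [ 1  2  -1/3   0   1/9 ]
  [ 0  0     1  -9  -1/3 ]
  [ 0  0     0   1  -2/3 ]
  [ 0  0     0   0   1/3 ]
r4 -> 3·r4
  [ 1  2  -1/3   0   1/9 ]
  [ 0  0     1  -9  -1/3 ]
  [ 0  0     0   1  -2/3 ]
  [ 0  0     0   0     1 ]
r3 -> r3 + 2/3·r4
  [ 1  2  -1/3   0   1/9 ]
  [ 0  0     1  -9  -1/3 ]
  [ 0  0     0   1     0 ]
  [ 0  0     0   0     1 ]
r2 -> r2 + 1/3·r4
  [ 1  2  -1/3   0  1/9 ]
  [ 0  0     1  -9    0 ]
  [ 0  0     0   1    0 ]
  [ 0  0     0   0    1 ]
r1 -> r1 − 1/9·r4
  [ 1  2  -1/3   0  0 ]
  [ 0  0     1  -9  0 ]
  [ 0  0     0   1  0 ]
  [ 0  0     0   0  1 ]
r2 -> r2 + 9·r3
  [ 1  2  -1/3  0  0 ]
  [ 0  0     1  0  0 ]
  [ 0  0     0  1  0 ]
  [ 0  0     0  0  1 ]
r1 -> r1 + 1/3·r2
  [ 1  2  0  0  0 ]
  [ 0  0  1  0  0 ]
  [ 0  0  0  1  0 ]
  [ 0  0  0  0  1 ]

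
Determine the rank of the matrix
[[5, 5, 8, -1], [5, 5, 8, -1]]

rank = 1

ρ1 → 1/5·ρ1
ρ2 → ρ2 − 5·ρ1
The reduced form has 1 nonzero row.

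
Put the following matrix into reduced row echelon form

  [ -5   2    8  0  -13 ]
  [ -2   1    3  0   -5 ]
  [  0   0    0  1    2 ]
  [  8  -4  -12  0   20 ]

Multiply R1 by -1/5.
  [  1  -2/5  -8/5  0  13/5 ]
  [ -2     1     3  0    -5 ]
  [  0     0     0  1     2 ]
  [  8    -4   -12  0    20 ]
Add 2 times R1 to R2.
  [ 1  -2/5  -8/5  0  13/5 ]
  [ 0   1/5  -1/5  0   1/5 ]
  [ 0     0     0  1     2 ]
  [ 8    -4   -12  0    20 ]
Subtract 8 times R1 from R4.
  [ 1  -2/5  -8/5  0  13/5 ]
  [ 0   1/5  -1/5  0   1/5 ]
  [ 0     0     0  1     2 ]
  [ 0  -4/5   4/5  0  -4/5 ]
Multiply R2 by 5.
  [ 1  -2/5  -8/5  0  13/5 ]
  [ 0     1    -1  0     1 ]
  [ 0     0     0  1     2 ]
  [ 0  -4/5   4/5  0  -4/5 ]
Add 4/5 times R2 to R4.
  [ 1  -2/5  -8/5  0  13/5 ]
  [ 0     1    -1  0     1 ]
  [ 0     0     0  1     2 ]
  [ 0     0     0  0     0 ]
Add 2/5 times R2 to R1.
  [ 1  0  -2  0  3 ]
  [ 0  1  -1  0  1 ]
  [ 0  0   0  1  2 ]
  [ 0  0   0  0  0 ]

[[1, 0, -2, 0, 3], [0, 1, -1, 0, 1], [0, 0, 0, 1, 2], [0, 0, 0, 0, 0]]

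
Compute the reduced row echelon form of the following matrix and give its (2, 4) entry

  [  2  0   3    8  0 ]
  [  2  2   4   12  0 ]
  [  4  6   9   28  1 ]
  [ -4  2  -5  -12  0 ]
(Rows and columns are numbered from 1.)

r1 ← 1/2·r1
  [  1  0  3/2    4  0 ]
  [  2  2    4   12  0 ]
  [  4  6    9   28  1 ]
  [ -4  2   -5  -12  0 ]
r2 ← r2 − 2·r1
  [  1  0  3/2    4  0 ]
  [  0  2    1    4  0 ]
  [  4  6    9   28  1 ]
  [ -4  2   -5  -12  0 ]
r3 ← r3 − 4·r1
  [  1  0  3/2    4  0 ]
  [  0  2    1    4  0 ]
  [  0  6    3   12  1 ]
  [ -4  2   -5  -12  0 ]
r4 ← r4 + 4·r1
  [ 1  0  3/2   4  0 ]
  [ 0  2    1   4  0 ]
  [ 0  6    3  12  1 ]
  [ 0  2    1   4  0 ]
r2 ← 1/2·r2
  [ 1  0  3/2   4  0 ]
  [ 0  1  1/2   2  0 ]
  [ 0  6    3  12  1 ]
  [ 0  2    1   4  0 ]
r3 ← r3 − 6·r2
  [ 1  0  3/2  4  0 ]
  [ 0  1  1/2  2  0 ]
  [ 0  0    0  0  1 ]
  [ 0  2    1  4  0 ]
r4 ← r4 − 2·r2
  [ 1  0  3/2  4  0 ]
  [ 0  1  1/2  2  0 ]
  [ 0  0    0  0  1 ]
  [ 0  0    0  0  0 ]

2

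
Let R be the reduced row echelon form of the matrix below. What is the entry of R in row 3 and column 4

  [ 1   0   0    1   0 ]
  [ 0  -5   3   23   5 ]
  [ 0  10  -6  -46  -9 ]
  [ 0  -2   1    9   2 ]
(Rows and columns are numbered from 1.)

r2 -> -1/5·r2
  [ 1   0     0      1   0 ]
  [ 0   1  -3/5  -23/5  -1 ]
  [ 0  10    -6    -46  -9 ]
  [ 0  -2     1      9   2 ]
r3 -> r3 − 10·r2
  [ 1   0     0      1   0 ]
  [ 0   1  -3/5  -23/5  -1 ]
  [ 0   0     0      0   1 ]
  [ 0  -2     1      9   2 ]
r4 -> r4 + 2·r2
  [ 1  0     0      1   0 ]
  [ 0  1  -3/5  -23/5  -1 ]
  [ 0  0     0      0   1 ]
  [ 0  0  -1/5   -1/5   0 ]
r3 <=> r4
  [ 1  0     0      1   0 ]
  [ 0  1  -3/5  -23/5  -1 ]
  [ 0  0  -1/5   -1/5   0 ]
  [ 0  0     0      0   1 ]
r3 -> -5·r3
  [ 1  0     0      1   0 ]
  [ 0  1  -3/5  -23/5  -1 ]
  [ 0  0     1      1   0 ]
  [ 0  0     0      0   1 ]
r2 -> r2 + r4
  [ 1  0     0      1  0 ]
  [ 0  1  -3/5  -23/5  0 ]
  [ 0  0     1      1  0 ]
  [ 0  0     0      0  1 ]
r2 -> r2 + 3/5·r3
  [ 1  0  0   1  0 ]
  [ 0  1  0  -4  0 ]
  [ 0  0  1   1  0 ]
  [ 0  0  0   0  1 ]

1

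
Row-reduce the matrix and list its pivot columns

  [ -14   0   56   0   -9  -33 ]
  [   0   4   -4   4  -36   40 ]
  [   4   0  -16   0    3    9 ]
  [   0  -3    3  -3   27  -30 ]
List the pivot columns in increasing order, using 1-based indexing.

R1 := -1/14·R1
  [ 1   0   -4   0  9/14  33/14 ]
  [ 0   4   -4   4   -36     40 ]
  [ 4   0  -16   0     3      9 ]
  [ 0  -3    3  -3    27    -30 ]
R3 := R3 − 4·R1
  [ 1   0  -4   0  9/14  33/14 ]
  [ 0   4  -4   4   -36     40 ]
  [ 0   0   0   0   3/7   -3/7 ]
  [ 0  -3   3  -3    27    -30 ]
R2 := 1/4·R2
  [ 1   0  -4   0  9/14  33/14 ]
  [ 0   1  -1   1    -9     10 ]
  [ 0   0   0   0   3/7   -3/7 ]
  [ 0  -3   3  -3    27    -30 ]
R4 := R4 + 3·R2
  [ 1  0  -4  0  9/14  33/14 ]
  [ 0  1  -1  1    -9     10 ]
  [ 0  0   0  0   3/7   -3/7 ]
  [ 0  0   0  0     0      0 ]
R3 := 7/3·R3
  [ 1  0  -4  0  9/14  33/14 ]
  [ 0  1  -1  1    -9     10 ]
  [ 0  0   0  0     1     -1 ]
  [ 0  0   0  0     0      0 ]
R2 := R2 + 9·R3
  [ 1  0  -4  0  9/14  33/14 ]
  [ 0  1  -1  1     0      1 ]
  [ 0  0   0  0     1     -1 ]
  [ 0  0   0  0     0      0 ]
R1 := R1 − 9/14·R3
  [ 1  0  -4  0  0   3 ]
  [ 0  1  -1  1  0   1 ]
  [ 0  0   0  0  1  -1 ]
  [ 0  0   0  0  0   0 ]
Pivot columns are the columns containing a leading 1.

1, 2, 5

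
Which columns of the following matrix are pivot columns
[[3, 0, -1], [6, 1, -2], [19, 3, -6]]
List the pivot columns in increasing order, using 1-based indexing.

Multiply ρ1 by 1/3.
Subtract 6 times ρ1 from ρ2.
Subtract 19 times ρ1 from ρ3.
Subtract 3 times ρ2 from ρ3.
Multiply ρ3 by 3.
Add 1/3 times ρ3 to ρ1.
Pivot columns are the columns containing a leading 1.

1, 2, 3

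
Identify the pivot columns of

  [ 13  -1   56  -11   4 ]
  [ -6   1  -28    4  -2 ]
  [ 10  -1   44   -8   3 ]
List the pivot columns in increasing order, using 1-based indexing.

1, 2, 5

Multiply R1 by 1/13.
  [  1  -1/13  56/13  -11/13  4/13 ]
  [ -6      1    -28       4    -2 ]
  [ 10     -1     44      -8     3 ]
Add 6 times R1 to R2.
  [  1  -1/13   56/13  -11/13   4/13 ]
  [  0   7/13  -28/13  -14/13  -2/13 ]
  [ 10     -1      44      -8      3 ]
Subtract 10 times R1 from R3.
  [ 1  -1/13   56/13  -11/13   4/13 ]
  [ 0   7/13  -28/13  -14/13  -2/13 ]
  [ 0  -3/13   12/13    6/13  -1/13 ]
Multiply R2 by 13/7.
  [ 1  -1/13  56/13  -11/13   4/13 ]
  [ 0      1     -4      -2   -2/7 ]
  [ 0  -3/13  12/13    6/13  -1/13 ]
Add 3/13 times R2 to R3.
  [ 1  -1/13  56/13  -11/13  4/13 ]
  [ 0      1     -4      -2  -2/7 ]
  [ 0      0      0       0  -1/7 ]
Multiply R3 by -7.
  [ 1  -1/13  56/13  -11/13  4/13 ]
  [ 0      1     -4      -2  -2/7 ]
  [ 0      0      0       0     1 ]
Add 2/7 times R3 to R2.
  [ 1  -1/13  56/13  -11/13  4/13 ]
  [ 0      1     -4      -2     0 ]
  [ 0      0      0       0     1 ]
Subtract 4/13 times R3 from R1.
  [ 1  -1/13  56/13  -11/13  0 ]
  [ 0      1     -4      -2  0 ]
  [ 0      0      0       0  1 ]
Add 1/13 times R2 to R1.
  [ 1  0   4  -1  0 ]
  [ 0  1  -4  -2  0 ]
  [ 0  0   0   0  1 ]
Pivot columns are the columns containing a leading 1.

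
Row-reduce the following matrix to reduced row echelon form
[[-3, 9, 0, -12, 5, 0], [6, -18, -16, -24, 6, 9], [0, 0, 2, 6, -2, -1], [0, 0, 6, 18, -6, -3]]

[[1, -3, 0, 4, -5/3, 0], [0, 0, 1, 3, -1, 0], [0, 0, 0, 0, 0, 1], [0, 0, 0, 0, 0, 0]]

r1 := -1/3·r1
  [ 1   -3    0    4  -5/3   0 ]
  [ 6  -18  -16  -24     6   9 ]
  [ 0    0    2    6    -2  -1 ]
  [ 0    0    6   18    -6  -3 ]
r2 := r2 − 6·r1
  [ 1  -3    0    4  -5/3   0 ]
  [ 0   0  -16  -48    16   9 ]
  [ 0   0    2    6    -2  -1 ]
  [ 0   0    6   18    -6  -3 ]
r2 := -1/16·r2
  [ 1  -3  0   4  -5/3      0 ]
  [ 0   0  1   3    -1  -9/16 ]
  [ 0   0  2   6    -2     -1 ]
  [ 0   0  6  18    -6     -3 ]
r3 := r3 − 2·r2
  [ 1  -3  0   4  -5/3      0 ]
  [ 0   0  1   3    -1  -9/16 ]
  [ 0   0  0   0     0    1/8 ]
  [ 0   0  6  18    -6     -3 ]
r4 := r4 − 6·r2
  [ 1  -3  0  4  -5/3      0 ]
  [ 0   0  1  3    -1  -9/16 ]
  [ 0   0  0  0     0    1/8 ]
  [ 0   0  0  0     0    3/8 ]
r3 := 8·r3
  [ 1  -3  0  4  -5/3      0 ]
  [ 0   0  1  3    -1  -9/16 ]
  [ 0   0  0  0     0      1 ]
  [ 0   0  0  0     0    3/8 ]
r4 := r4 − 3/8·r3
  [ 1  -3  0  4  -5/3      0 ]
  [ 0   0  1  3    -1  -9/16 ]
  [ 0   0  0  0     0      1 ]
  [ 0   0  0  0     0      0 ]
r2 := r2 + 9/16·r3
  [ 1  -3  0  4  -5/3  0 ]
  [ 0   0  1  3    -1  0 ]
  [ 0   0  0  0     0  1 ]
  [ 0   0  0  0     0  0 ]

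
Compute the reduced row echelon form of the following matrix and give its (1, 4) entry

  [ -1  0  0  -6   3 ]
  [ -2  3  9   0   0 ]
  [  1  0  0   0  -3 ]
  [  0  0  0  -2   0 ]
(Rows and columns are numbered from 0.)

-2

R1 ← -1·R1
  [  1  0  0   6  -3 ]
  [ -2  3  9   0   0 ]
  [  1  0  0   0  -3 ]
  [  0  0  0  -2   0 ]
R2 ← R2 + 2·R1
  [ 1  0  0   6  -3 ]
  [ 0  3  9  12  -6 ]
  [ 1  0  0   0  -3 ]
  [ 0  0  0  -2   0 ]
R3 ← R3 − R1
  [ 1  0  0   6  -3 ]
  [ 0  3  9  12  -6 ]
  [ 0  0  0  -6   0 ]
  [ 0  0  0  -2   0 ]
R2 ← 1/3·R2
  [ 1  0  0   6  -3 ]
  [ 0  1  3   4  -2 ]
  [ 0  0  0  -6   0 ]
  [ 0  0  0  -2   0 ]
R3 ← -1/6·R3
  [ 1  0  0   6  -3 ]
  [ 0  1  3   4  -2 ]
  [ 0  0  0   1   0 ]
  [ 0  0  0  -2   0 ]
R4 ← R4 + 2·R3
  [ 1  0  0  6  -3 ]
  [ 0  1  3  4  -2 ]
  [ 0  0  0  1   0 ]
  [ 0  0  0  0   0 ]
R2 ← R2 − 4·R3
  [ 1  0  0  6  -3 ]
  [ 0  1  3  0  -2 ]
  [ 0  0  0  1   0 ]
  [ 0  0  0  0   0 ]
R1 ← R1 − 6·R3
  [ 1  0  0  0  -3 ]
  [ 0  1  3  0  -2 ]
  [ 0  0  0  1   0 ]
  [ 0  0  0  0   0 ]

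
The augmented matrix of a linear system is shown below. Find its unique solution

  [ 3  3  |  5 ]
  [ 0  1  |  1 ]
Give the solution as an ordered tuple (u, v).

R1 → 1/3·R1
  [ 1  1  |  5/3 ]
  [ 0  1  |    1 ]
R1 → R1 − R2
  [ 1  0  |  2/3 ]
  [ 0  1  |    1 ]
Reading off the last column: u = 2/3, v = 1.

(2/3, 1)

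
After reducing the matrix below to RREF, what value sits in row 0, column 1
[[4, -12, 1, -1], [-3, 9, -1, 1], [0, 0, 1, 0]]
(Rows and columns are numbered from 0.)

Multiply R1 by 1/4.
Add 3 times R1 to R2.
Multiply R2 by -4.
Subtract R2 from R3.
Add R3 to R2.
Add 1/4 times R3 to R1.
Subtract 1/4 times R2 from R1.

-3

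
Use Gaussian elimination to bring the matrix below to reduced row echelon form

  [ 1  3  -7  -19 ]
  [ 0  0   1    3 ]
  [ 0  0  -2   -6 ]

[[1, 3, 0, 2], [0, 0, 1, 3], [0, 0, 0, 0]]

Add 2 times R2 to R3.
  [ 1  3  -7  -19 ]
  [ 0  0   1    3 ]
  [ 0  0   0    0 ]
Add 7 times R2 to R1.
  [ 1  3  0  2 ]
  [ 0  0  1  3 ]
  [ 0  0  0  0 ]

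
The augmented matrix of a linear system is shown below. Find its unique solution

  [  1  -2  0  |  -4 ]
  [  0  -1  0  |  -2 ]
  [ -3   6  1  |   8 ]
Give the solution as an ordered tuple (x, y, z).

R3 := R3 + 3·R1
  [ 1  -2  0  |  -4 ]
  [ 0  -1  0  |  -2 ]
  [ 0   0  1  |  -4 ]
R2 := -1·R2
  [ 1  -2  0  |  -4 ]
  [ 0   1  0  |   2 ]
  [ 0   0  1  |  -4 ]
R1 := R1 + 2·R2
  [ 1  0  0  |   0 ]
  [ 0  1  0  |   2 ]
  [ 0  0  1  |  -4 ]
Reading off the last column: x = 0, y = 2, z = -4.

(0, 2, -4)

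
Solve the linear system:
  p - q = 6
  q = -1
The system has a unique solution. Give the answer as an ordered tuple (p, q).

Form the augmented matrix and row-reduce:
  [ 1  -1  |   6 ]
  [ 0   1  |  -1 ]
R1 ← R1 + R2
  [ 1  0  |   5 ]
  [ 0  1  |  -1 ]
Reading off the last column: p = 5, q = -1.

(5, -1)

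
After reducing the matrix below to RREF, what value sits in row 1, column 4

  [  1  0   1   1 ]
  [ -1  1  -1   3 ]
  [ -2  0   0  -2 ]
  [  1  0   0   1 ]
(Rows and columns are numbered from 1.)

R2 → R2 + R1
  [  1  0  1   1 ]
  [  0  1  0   4 ]
  [ -2  0  0  -2 ]
  [  1  0  0   1 ]
R3 → R3 + 2·R1
  [ 1  0  1  1 ]
  [ 0  1  0  4 ]
  [ 0  0  2  0 ]
  [ 1  0  0  1 ]
R4 → R4 − R1
  [ 1  0   1  1 ]
  [ 0  1   0  4 ]
  [ 0  0   2  0 ]
  [ 0  0  -1  0 ]
R3 → 1/2·R3
  [ 1  0   1  1 ]
  [ 0  1   0  4 ]
  [ 0  0   1  0 ]
  [ 0  0  -1  0 ]
R4 → R4 + R3
  [ 1  0  1  1 ]
  [ 0  1  0  4 ]
  [ 0  0  1  0 ]
  [ 0  0  0  0 ]
R1 → R1 − R3
  [ 1  0  0  1 ]
  [ 0  1  0  4 ]
  [ 0  0  1  0 ]
  [ 0  0  0  0 ]

1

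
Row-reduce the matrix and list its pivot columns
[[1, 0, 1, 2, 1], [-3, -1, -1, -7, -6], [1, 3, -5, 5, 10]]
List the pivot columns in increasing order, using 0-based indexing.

R2 -> R2 + 3·R1
R3 -> R3 − R1
R2 -> -1·R2
R3 -> R3 − 3·R2
Pivot columns are the columns containing a leading 1.

0, 1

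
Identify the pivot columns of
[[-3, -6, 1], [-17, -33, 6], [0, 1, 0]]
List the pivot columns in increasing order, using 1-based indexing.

1, 2, 3

Multiply ρ1 by -1/3.
Add 17 times ρ1 to ρ2.
Subtract ρ2 from ρ3.
Multiply ρ3 by -3.
Subtract 1/3 times ρ3 from ρ2.
Add 1/3 times ρ3 to ρ1.
Subtract 2 times ρ2 from ρ1.
Pivot columns are the columns containing a leading 1.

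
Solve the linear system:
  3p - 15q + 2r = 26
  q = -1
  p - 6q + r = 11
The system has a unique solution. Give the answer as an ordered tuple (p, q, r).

(1, -1, 4)

Form the augmented matrix and row-reduce:
  [ 3  -15  2  |  26 ]
  [ 0    1  0  |  -1 ]
  [ 1   -6  1  |  11 ]
r1 -> 1/3·r1
r3 -> r3 − r1
r3 -> r3 + r2
r3 -> 3·r3
r1 -> r1 − 2/3·r3
r1 -> r1 + 5·r2
Reading off the last column: p = 1, q = -1, r = 4.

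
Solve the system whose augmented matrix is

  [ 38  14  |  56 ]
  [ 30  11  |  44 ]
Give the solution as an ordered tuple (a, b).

(0, 4)

ρ1 := 1/38·ρ1
  [  1  7/19  |  28/19 ]
  [ 30    11  |     44 ]
ρ2 := ρ2 − 30·ρ1
  [ 1   7/19  |  28/19 ]
  [ 0  -1/19  |  -4/19 ]
ρ2 := -19·ρ2
  [ 1  7/19  |  28/19 ]
  [ 0     1  |      4 ]
ρ1 := ρ1 − 7/19·ρ2
  [ 1  0  |  0 ]
  [ 0  1  |  4 ]
Reading off the last column: a = 0, b = 4.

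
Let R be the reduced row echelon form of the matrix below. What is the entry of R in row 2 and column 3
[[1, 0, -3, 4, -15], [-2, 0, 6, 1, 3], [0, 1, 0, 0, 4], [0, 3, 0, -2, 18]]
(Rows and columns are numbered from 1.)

0

Add 2 times R1 to R2.
  [ 1  0  -3   4  -15 ]
  [ 0  0   0   9  -27 ]
  [ 0  1   0   0    4 ]
  [ 0  3   0  -2   18 ]
Swap R2 and R3.
  [ 1  0  -3   4  -15 ]
  [ 0  1   0   0    4 ]
  [ 0  0   0   9  -27 ]
  [ 0  3   0  -2   18 ]
Subtract 3 times R2 from R4.
  [ 1  0  -3   4  -15 ]
  [ 0  1   0   0    4 ]
  [ 0  0   0   9  -27 ]
  [ 0  0   0  -2    6 ]
Multiply R3 by 1/9.
  [ 1  0  -3   4  -15 ]
  [ 0  1   0   0    4 ]
  [ 0  0   0   1   -3 ]
  [ 0  0   0  -2    6 ]
Add 2 times R3 to R4.
  [ 1  0  -3  4  -15 ]
  [ 0  1   0  0    4 ]
  [ 0  0   0  1   -3 ]
  [ 0  0   0  0    0 ]
Subtract 4 times R3 from R1.
  [ 1  0  -3  0  -3 ]
  [ 0  1   0  0   4 ]
  [ 0  0   0  1  -3 ]
  [ 0  0   0  0   0 ]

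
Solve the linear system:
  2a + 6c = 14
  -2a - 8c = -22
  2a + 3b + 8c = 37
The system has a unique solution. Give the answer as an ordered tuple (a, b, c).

Form the augmented matrix and row-reduce:
  [  2  0   6  |   14 ]
  [ -2  0  -8  |  -22 ]
  [  2  3   8  |   37 ]
r1 -> 1/2·r1
  [  1  0   3  |    7 ]
  [ -2  0  -8  |  -22 ]
  [  2  3   8  |   37 ]
r2 -> r2 + 2·r1
  [ 1  0   3  |   7 ]
  [ 0  0  -2  |  -8 ]
  [ 2  3   8  |  37 ]
r3 -> r3 − 2·r1
  [ 1  0   3  |   7 ]
  [ 0  0  -2  |  -8 ]
  [ 0  3   2  |  23 ]
r2 ↔ r3
  [ 1  0   3  |   7 ]
  [ 0  3   2  |  23 ]
  [ 0  0  -2  |  -8 ]
r2 -> 1/3·r2
  [ 1  0    3  |     7 ]
  [ 0  1  2/3  |  23/3 ]
  [ 0  0   -2  |    -8 ]
r3 -> -1/2·r3
  [ 1  0    3  |     7 ]
  [ 0  1  2/3  |  23/3 ]
  [ 0  0    1  |     4 ]
r2 -> r2 − 2/3·r3
  [ 1  0  3  |  7 ]
  [ 0  1  0  |  5 ]
  [ 0  0  1  |  4 ]
r1 -> r1 − 3·r3
  [ 1  0  0  |  -5 ]
  [ 0  1  0  |   5 ]
  [ 0  0  1  |   4 ]
Reading off the last column: a = -5, b = 5, c = 4.

(-5, 5, 4)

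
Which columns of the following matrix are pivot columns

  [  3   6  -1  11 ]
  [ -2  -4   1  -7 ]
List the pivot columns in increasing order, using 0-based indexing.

R1 ← 1/3·R1
  [  1   2  -1/3  11/3 ]
  [ -2  -4     1    -7 ]
R2 ← R2 + 2·R1
  [ 1  2  -1/3  11/3 ]
  [ 0  0   1/3   1/3 ]
R2 ← 3·R2
  [ 1  2  -1/3  11/3 ]
  [ 0  0     1     1 ]
R1 ← R1 + 1/3·R2
  [ 1  2  0  4 ]
  [ 0  0  1  1 ]
Pivot columns are the columns containing a leading 1.

0, 2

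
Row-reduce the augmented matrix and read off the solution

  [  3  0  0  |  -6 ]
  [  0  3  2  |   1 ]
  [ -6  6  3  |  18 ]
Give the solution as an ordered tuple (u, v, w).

(-2, 3, -4)

R1 -> 1/3·R1
  [  1  0  0  |  -2 ]
  [  0  3  2  |   1 ]
  [ -6  6  3  |  18 ]
R3 -> R3 + 6·R1
  [ 1  0  0  |  -2 ]
  [ 0  3  2  |   1 ]
  [ 0  6  3  |   6 ]
R2 -> 1/3·R2
  [ 1  0    0  |   -2 ]
  [ 0  1  2/3  |  1/3 ]
  [ 0  6    3  |    6 ]
R3 -> R3 − 6·R2
  [ 1  0    0  |   -2 ]
  [ 0  1  2/3  |  1/3 ]
  [ 0  0   -1  |    4 ]
R3 -> -1·R3
  [ 1  0    0  |   -2 ]
  [ 0  1  2/3  |  1/3 ]
  [ 0  0    1  |   -4 ]
R2 -> R2 − 2/3·R3
  [ 1  0  0  |  -2 ]
  [ 0  1  0  |   3 ]
  [ 0  0  1  |  -4 ]
Reading off the last column: u = -2, v = 3, w = -4.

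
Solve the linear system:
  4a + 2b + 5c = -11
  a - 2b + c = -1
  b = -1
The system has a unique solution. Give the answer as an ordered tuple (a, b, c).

Form the augmented matrix and row-reduce:
  [ 4   2  5  |  -11 ]
  [ 1  -2  1  |   -1 ]
  [ 0   1  0  |   -1 ]
ρ1 ← 1/4·ρ1
  [ 1  1/2  5/4  |  -11/4 ]
  [ 1   -2    1  |     -1 ]
  [ 0    1    0  |     -1 ]
ρ2 ← ρ2 − ρ1
  [ 1   1/2   5/4  |  -11/4 ]
  [ 0  -5/2  -1/4  |    7/4 ]
  [ 0     1     0  |     -1 ]
ρ2 ← -2/5·ρ2
  [ 1  1/2   5/4  |  -11/4 ]
  [ 0    1  1/10  |  -7/10 ]
  [ 0    1     0  |     -1 ]
ρ3 ← ρ3 − ρ2
  [ 1  1/2    5/4  |  -11/4 ]
  [ 0    1   1/10  |  -7/10 ]
  [ 0    0  -1/10  |  -3/10 ]
ρ3 ← -10·ρ3
  [ 1  1/2   5/4  |  -11/4 ]
  [ 0    1  1/10  |  -7/10 ]
  [ 0    0     1  |      3 ]
ρ2 ← ρ2 − 1/10·ρ3
  [ 1  1/2  5/4  |  -11/4 ]
  [ 0    1    0  |     -1 ]
  [ 0    0    1  |      3 ]
ρ1 ← ρ1 − 5/4·ρ3
  [ 1  1/2  0  |  -13/2 ]
  [ 0    1  0  |     -1 ]
  [ 0    0  1  |      3 ]
ρ1 ← ρ1 − 1/2·ρ2
  [ 1  0  0  |  -6 ]
  [ 0  1  0  |  -1 ]
  [ 0  0  1  |   3 ]
Reading off the last column: a = -6, b = -1, c = 3.

(-6, -1, 3)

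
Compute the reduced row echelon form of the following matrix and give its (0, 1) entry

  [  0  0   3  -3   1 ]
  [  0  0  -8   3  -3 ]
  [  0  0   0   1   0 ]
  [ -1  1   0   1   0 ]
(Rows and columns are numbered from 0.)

-1

ρ1 ↔ ρ4
  [ -1  1   0   1   0 ]
  [  0  0  -8   3  -3 ]
  [  0  0   0   1   0 ]
  [  0  0   3  -3   1 ]
ρ1 ← -1·ρ1
  [ 1  -1   0  -1   0 ]
  [ 0   0  -8   3  -3 ]
  [ 0   0   0   1   0 ]
  [ 0   0   3  -3   1 ]
ρ2 ← -1/8·ρ2
  [ 1  -1  0    -1    0 ]
  [ 0   0  1  -3/8  3/8 ]
  [ 0   0  0     1    0 ]
  [ 0   0  3    -3    1 ]
ρ4 ← ρ4 − 3·ρ2
  [ 1  -1  0     -1     0 ]
  [ 0   0  1   -3/8   3/8 ]
  [ 0   0  0      1     0 ]
  [ 0   0  0  -15/8  -1/8 ]
ρ4 ← ρ4 + 15/8·ρ3
  [ 1  -1  0    -1     0 ]
  [ 0   0  1  -3/8   3/8 ]
  [ 0   0  0     1     0 ]
  [ 0   0  0     0  -1/8 ]
ρ4 ← -8·ρ4
  [ 1  -1  0    -1    0 ]
  [ 0   0  1  -3/8  3/8 ]
  [ 0   0  0     1    0 ]
  [ 0   0  0     0    1 ]
ρ2 ← ρ2 − 3/8·ρ4
  [ 1  -1  0    -1  0 ]
  [ 0   0  1  -3/8  0 ]
  [ 0   0  0     1  0 ]
  [ 0   0  0     0  1 ]
ρ2 ← ρ2 + 3/8·ρ3
  [ 1  -1  0  -1  0 ]
  [ 0   0  1   0  0 ]
  [ 0   0  0   1  0 ]
  [ 0   0  0   0  1 ]
ρ1 ← ρ1 + ρ3
  [ 1  -1  0  0  0 ]
  [ 0   0  1  0  0 ]
  [ 0   0  0  1  0 ]
  [ 0   0  0  0  1 ]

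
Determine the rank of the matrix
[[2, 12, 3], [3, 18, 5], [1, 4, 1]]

rank = 3

R1 ← 1/2·R1
R2 ← R2 − 3·R1
R3 ← R3 − R1
R2 ↔ R3
R2 ← -1/2·R2
R3 ← 2·R3
R2 ← R2 − 1/4·R3
R1 ← R1 − 3/2·R3
R1 ← R1 − 6·R2
The reduced form has 3 nonzero rows.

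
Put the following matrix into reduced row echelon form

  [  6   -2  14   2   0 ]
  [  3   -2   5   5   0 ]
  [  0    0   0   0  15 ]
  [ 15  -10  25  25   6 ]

[[1, 0, 3, -1, 0], [0, 1, 2, -4, 0], [0, 0, 0, 0, 1], [0, 0, 0, 0, 0]]

R1 -> 1/6·R1
  [  1  -1/3  7/3  1/3   0 ]
  [  3    -2    5    5   0 ]
  [  0     0    0    0  15 ]
  [ 15   -10   25   25   6 ]
R2 -> R2 − 3·R1
  [  1  -1/3  7/3  1/3   0 ]
  [  0    -1   -2    4   0 ]
  [  0     0    0    0  15 ]
  [ 15   -10   25   25   6 ]
R4 -> R4 − 15·R1
  [ 1  -1/3  7/3  1/3   0 ]
  [ 0    -1   -2    4   0 ]
  [ 0     0    0    0  15 ]
  [ 0    -5  -10   20   6 ]
R2 -> -1·R2
  [ 1  -1/3  7/3  1/3   0 ]
  [ 0     1    2   -4   0 ]
  [ 0     0    0    0  15 ]
  [ 0    -5  -10   20   6 ]
R4 -> R4 + 5·R2
  [ 1  -1/3  7/3  1/3   0 ]
  [ 0     1    2   -4   0 ]
  [ 0     0    0    0  15 ]
  [ 0     0    0    0   6 ]
R3 -> 1/15·R3
  [ 1  -1/3  7/3  1/3  0 ]
  [ 0     1    2   -4  0 ]
  [ 0     0    0    0  1 ]
  [ 0     0    0    0  6 ]
R4 -> R4 − 6·R3
  [ 1  -1/3  7/3  1/3  0 ]
  [ 0     1    2   -4  0 ]
  [ 0     0    0    0  1 ]
  [ 0     0    0    0  0 ]
R1 -> R1 + 1/3·R2
  [ 1  0  3  -1  0 ]
  [ 0  1  2  -4  0 ]
  [ 0  0  0   0  1 ]
  [ 0  0  0   0  0 ]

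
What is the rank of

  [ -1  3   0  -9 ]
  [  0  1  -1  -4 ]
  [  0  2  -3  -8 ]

rank = 3

Multiply ρ1 by -1.
  [ 1  -3   0   9 ]
  [ 0   1  -1  -4 ]
  [ 0   2  -3  -8 ]
Subtract 2 times ρ2 from ρ3.
  [ 1  -3   0   9 ]
  [ 0   1  -1  -4 ]
  [ 0   0  -1   0 ]
Multiply ρ3 by -1.
  [ 1  -3   0   9 ]
  [ 0   1  -1  -4 ]
  [ 0   0   1   0 ]
Add ρ3 to ρ2.
  [ 1  -3  0   9 ]
  [ 0   1  0  -4 ]
  [ 0   0  1   0 ]
Add 3 times ρ2 to ρ1.
  [ 1  0  0  -3 ]
  [ 0  1  0  -4 ]
  [ 0  0  1   0 ]
The reduced form has 3 nonzero rows.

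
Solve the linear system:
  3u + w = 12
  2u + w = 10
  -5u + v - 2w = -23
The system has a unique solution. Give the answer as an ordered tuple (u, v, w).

Form the augmented matrix and row-reduce:
  [  3  0   1  |   12 ]
  [  2  0   1  |   10 ]
  [ -5  1  -2  |  -23 ]
ρ1 ← 1/3·ρ1
  [  1  0  1/3  |    4 ]
  [  2  0    1  |   10 ]
  [ -5  1   -2  |  -23 ]
ρ2 ← ρ2 − 2·ρ1
  [  1  0  1/3  |    4 ]
  [  0  0  1/3  |    2 ]
  [ -5  1   -2  |  -23 ]
ρ3 ← ρ3 + 5·ρ1
  [ 1  0   1/3  |   4 ]
  [ 0  0   1/3  |   2 ]
  [ 0  1  -1/3  |  -3 ]
ρ2 <=> ρ3
  [ 1  0   1/3  |   4 ]
  [ 0  1  -1/3  |  -3 ]
  [ 0  0   1/3  |   2 ]
ρ3 ← 3·ρ3
  [ 1  0   1/3  |   4 ]
  [ 0  1  -1/3  |  -3 ]
  [ 0  0     1  |   6 ]
ρ2 ← ρ2 + 1/3·ρ3
  [ 1  0  1/3  |   4 ]
  [ 0  1    0  |  -1 ]
  [ 0  0    1  |   6 ]
ρ1 ← ρ1 − 1/3·ρ3
  [ 1  0  0  |   2 ]
  [ 0  1  0  |  -1 ]
  [ 0  0  1  |   6 ]
Reading off the last column: u = 2, v = -1, w = 6.

(2, -1, 6)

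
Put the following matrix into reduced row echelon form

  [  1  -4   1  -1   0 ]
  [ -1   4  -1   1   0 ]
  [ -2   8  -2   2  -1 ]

[[1, -4, 1, -1, 0], [0, 0, 0, 0, 1], [0, 0, 0, 0, 0]]

r2 ← r2 + r1
r3 ← r3 + 2·r1
r2 ↔ r3
r2 ← -1·r2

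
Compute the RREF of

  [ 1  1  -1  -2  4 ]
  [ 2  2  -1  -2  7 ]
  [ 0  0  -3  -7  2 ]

[[1, 1, 0, 0, 3], [0, 0, 1, 0, -3], [0, 0, 0, 1, 1]]

ρ2 → ρ2 − 2·ρ1
  [ 1  1  -1  -2   4 ]
  [ 0  0   1   2  -1 ]
  [ 0  0  -3  -7   2 ]
ρ3 → ρ3 + 3·ρ2
  [ 1  1  -1  -2   4 ]
  [ 0  0   1   2  -1 ]
  [ 0  0   0  -1  -1 ]
ρ3 → -1·ρ3
  [ 1  1  -1  -2   4 ]
  [ 0  0   1   2  -1 ]
  [ 0  0   0   1   1 ]
ρ2 → ρ2 − 2·ρ3
  [ 1  1  -1  -2   4 ]
  [ 0  0   1   0  -3 ]
  [ 0  0   0   1   1 ]
ρ1 → ρ1 + 2·ρ3
  [ 1  1  -1  0   6 ]
  [ 0  0   1  0  -3 ]
  [ 0  0   0  1   1 ]
ρ1 → ρ1 + ρ2
  [ 1  1  0  0   3 ]
  [ 0  0  1  0  -3 ]
  [ 0  0  0  1   1 ]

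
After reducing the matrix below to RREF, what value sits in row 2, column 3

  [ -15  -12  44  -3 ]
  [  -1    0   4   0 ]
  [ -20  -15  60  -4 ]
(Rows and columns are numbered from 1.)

4/3

R1 ← -1/15·R1
  [   1  4/5  -44/15  1/5 ]
  [  -1    0       4    0 ]
  [ -20  -15      60   -4 ]
R2 ← R2 + R1
  [   1  4/5  -44/15  1/5 ]
  [   0  4/5   16/15  1/5 ]
  [ -20  -15      60   -4 ]
R3 ← R3 + 20·R1
  [ 1  4/5  -44/15  1/5 ]
  [ 0  4/5   16/15  1/5 ]
  [ 0    1     4/3    0 ]
R2 ← 5/4·R2
  [ 1  4/5  -44/15  1/5 ]
  [ 0    1     4/3  1/4 ]
  [ 0    1     4/3    0 ]
R3 ← R3 − R2
  [ 1  4/5  -44/15   1/5 ]
  [ 0    1     4/3   1/4 ]
  [ 0    0       0  -1/4 ]
R3 ← -4·R3
  [ 1  4/5  -44/15  1/5 ]
  [ 0    1     4/3  1/4 ]
  [ 0    0       0    1 ]
R2 ← R2 − 1/4·R3
  [ 1  4/5  -44/15  1/5 ]
  [ 0    1     4/3    0 ]
  [ 0    0       0    1 ]
R1 ← R1 − 1/5·R3
  [ 1  4/5  -44/15  0 ]
  [ 0    1     4/3  0 ]
  [ 0    0       0  1 ]
R1 ← R1 − 4/5·R2
  [ 1  0   -4  0 ]
  [ 0  1  4/3  0 ]
  [ 0  0    0  1 ]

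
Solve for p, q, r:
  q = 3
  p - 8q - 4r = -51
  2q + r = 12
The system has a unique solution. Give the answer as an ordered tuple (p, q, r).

Form the augmented matrix and row-reduce:
  [ 0   1   0  |    3 ]
  [ 1  -8  -4  |  -51 ]
  [ 0   2   1  |   12 ]
r1 ↔ r2
  [ 1  -8  -4  |  -51 ]
  [ 0   1   0  |    3 ]
  [ 0   2   1  |   12 ]
r3 ← r3 − 2·r2
  [ 1  -8  -4  |  -51 ]
  [ 0   1   0  |    3 ]
  [ 0   0   1  |    6 ]
r1 ← r1 + 4·r3
  [ 1  -8  0  |  -27 ]
  [ 0   1  0  |    3 ]
  [ 0   0  1  |    6 ]
r1 ← r1 + 8·r2
  [ 1  0  0  |  -3 ]
  [ 0  1  0  |   3 ]
  [ 0  0  1  |   6 ]
Reading off the last column: p = -3, q = 3, r = 6.

(-3, 3, 6)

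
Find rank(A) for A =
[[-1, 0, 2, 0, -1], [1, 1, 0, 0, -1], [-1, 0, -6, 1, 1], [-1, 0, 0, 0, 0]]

ρ1 ← -1·ρ1
  [  1  0  -2  0   1 ]
  [  1  1   0  0  -1 ]
  [ -1  0  -6  1   1 ]
  [ -1  0   0  0   0 ]
ρ2 ← ρ2 − ρ1
  [  1  0  -2  0   1 ]
  [  0  1   2  0  -2 ]
  [ -1  0  -6  1   1 ]
  [ -1  0   0  0   0 ]
ρ3 ← ρ3 + ρ1
  [  1  0  -2  0   1 ]
  [  0  1   2  0  -2 ]
  [  0  0  -8  1   2 ]
  [ -1  0   0  0   0 ]
ρ4 ← ρ4 + ρ1
  [ 1  0  -2  0   1 ]
  [ 0  1   2  0  -2 ]
  [ 0  0  -8  1   2 ]
  [ 0  0  -2  0   1 ]
ρ3 ← -1/8·ρ3
  [ 1  0  -2     0     1 ]
  [ 0  1   2     0    -2 ]
  [ 0  0   1  -1/8  -1/4 ]
  [ 0  0  -2     0     1 ]
ρ4 ← ρ4 + 2·ρ3
  [ 1  0  -2     0     1 ]
  [ 0  1   2     0    -2 ]
  [ 0  0   1  -1/8  -1/4 ]
  [ 0  0   0  -1/4   1/2 ]
ρ4 ← -4·ρ4
  [ 1  0  -2     0     1 ]
  [ 0  1   2     0    -2 ]
  [ 0  0   1  -1/8  -1/4 ]
  [ 0  0   0     1    -2 ]
ρ3 ← ρ3 + 1/8·ρ4
  [ 1  0  -2  0     1 ]
  [ 0  1   2  0    -2 ]
  [ 0  0   1  0  -1/2 ]
  [ 0  0   0  1    -2 ]
ρ2 ← ρ2 − 2·ρ3
  [ 1  0  -2  0     1 ]
  [ 0  1   0  0    -1 ]
  [ 0  0   1  0  -1/2 ]
  [ 0  0   0  1    -2 ]
ρ1 ← ρ1 + 2·ρ3
  [ 1  0  0  0     0 ]
  [ 0  1  0  0    -1 ]
  [ 0  0  1  0  -1/2 ]
  [ 0  0  0  1    -2 ]
The reduced form has 4 nonzero rows.

rank = 4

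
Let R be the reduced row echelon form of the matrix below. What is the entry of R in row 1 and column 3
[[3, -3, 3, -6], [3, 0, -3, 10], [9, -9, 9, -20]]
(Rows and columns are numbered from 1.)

r1 := 1/3·r1
  [ 1  -1   1   -2 ]
  [ 3   0  -3   10 ]
  [ 9  -9   9  -20 ]
r2 := r2 − 3·r1
  [ 1  -1   1   -2 ]
  [ 0   3  -6   16 ]
  [ 9  -9   9  -20 ]
r3 := r3 − 9·r1
  [ 1  -1   1  -2 ]
  [ 0   3  -6  16 ]
  [ 0   0   0  -2 ]
r2 := 1/3·r2
  [ 1  -1   1    -2 ]
  [ 0   1  -2  16/3 ]
  [ 0   0   0    -2 ]
r3 := -1/2·r3
  [ 1  -1   1    -2 ]
  [ 0   1  -2  16/3 ]
  [ 0   0   0     1 ]
r2 := r2 − 16/3·r3
  [ 1  -1   1  -2 ]
  [ 0   1  -2   0 ]
  [ 0   0   0   1 ]
r1 := r1 + 2·r3
  [ 1  -1   1  0 ]
  [ 0   1  -2  0 ]
  [ 0   0   0  1 ]
r1 := r1 + r2
  [ 1  0  -1  0 ]
  [ 0  1  -2  0 ]
  [ 0  0   0  1 ]

-1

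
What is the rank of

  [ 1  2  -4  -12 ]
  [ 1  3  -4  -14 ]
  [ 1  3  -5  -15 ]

ρ2 := ρ2 − ρ1
  [ 1  2  -4  -12 ]
  [ 0  1   0   -2 ]
  [ 1  3  -5  -15 ]
ρ3 := ρ3 − ρ1
  [ 1  2  -4  -12 ]
  [ 0  1   0   -2 ]
  [ 0  1  -1   -3 ]
ρ3 := ρ3 − ρ2
  [ 1  2  -4  -12 ]
  [ 0  1   0   -2 ]
  [ 0  0  -1   -1 ]
ρ3 := -1·ρ3
  [ 1  2  -4  -12 ]
  [ 0  1   0   -2 ]
  [ 0  0   1    1 ]
ρ1 := ρ1 + 4·ρ3
  [ 1  2  0  -8 ]
  [ 0  1  0  -2 ]
  [ 0  0  1   1 ]
ρ1 := ρ1 − 2·ρ2
  [ 1  0  0  -4 ]
  [ 0  1  0  -2 ]
  [ 0  0  1   1 ]
The reduced form has 3 nonzero rows.

rank = 3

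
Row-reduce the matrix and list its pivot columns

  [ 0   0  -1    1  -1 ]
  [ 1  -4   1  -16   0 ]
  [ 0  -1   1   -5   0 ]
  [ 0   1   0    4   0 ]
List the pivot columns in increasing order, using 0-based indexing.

ρ1 ↔ ρ2
  [ 1  -4   1  -16   0 ]
  [ 0   0  -1    1  -1 ]
  [ 0  -1   1   -5   0 ]
  [ 0   1   0    4   0 ]
ρ2 ↔ ρ3
  [ 1  -4   1  -16   0 ]
  [ 0  -1   1   -5   0 ]
  [ 0   0  -1    1  -1 ]
  [ 0   1   0    4   0 ]
ρ2 ← -1·ρ2
  [ 1  -4   1  -16   0 ]
  [ 0   1  -1    5   0 ]
  [ 0   0  -1    1  -1 ]
  [ 0   1   0    4   0 ]
ρ4 ← ρ4 − ρ2
  [ 1  -4   1  -16   0 ]
  [ 0   1  -1    5   0 ]
  [ 0   0  -1    1  -1 ]
  [ 0   0   1   -1   0 ]
ρ3 ← -1·ρ3
  [ 1  -4   1  -16  0 ]
  [ 0   1  -1    5  0 ]
  [ 0   0   1   -1  1 ]
  [ 0   0   1   -1  0 ]
ρ4 ← ρ4 − ρ3
  [ 1  -4   1  -16   0 ]
  [ 0   1  -1    5   0 ]
  [ 0   0   1   -1   1 ]
  [ 0   0   0    0  -1 ]
ρ4 ← -1·ρ4
  [ 1  -4   1  -16  0 ]
  [ 0   1  -1    5  0 ]
  [ 0   0   1   -1  1 ]
  [ 0   0   0    0  1 ]
ρ3 ← ρ3 − ρ4
  [ 1  -4   1  -16  0 ]
  [ 0   1  -1    5  0 ]
  [ 0   0   1   -1  0 ]
  [ 0   0   0    0  1 ]
ρ2 ← ρ2 + ρ3
  [ 1  -4  1  -16  0 ]
  [ 0   1  0    4  0 ]
  [ 0   0  1   -1  0 ]
  [ 0   0  0    0  1 ]
ρ1 ← ρ1 − ρ3
  [ 1  -4  0  -15  0 ]
  [ 0   1  0    4  0 ]
  [ 0   0  1   -1  0 ]
  [ 0   0  0    0  1 ]
ρ1 ← ρ1 + 4·ρ2
  [ 1  0  0   1  0 ]
  [ 0  1  0   4  0 ]
  [ 0  0  1  -1  0 ]
  [ 0  0  0   0  1 ]
Pivot columns are the columns containing a leading 1.

0, 1, 2, 4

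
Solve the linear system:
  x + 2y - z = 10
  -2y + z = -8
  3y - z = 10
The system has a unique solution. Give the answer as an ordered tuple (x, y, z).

Form the augmented matrix and row-reduce:
  [ 1   2  -1  |  10 ]
  [ 0  -2   1  |  -8 ]
  [ 0   3  -1  |  10 ]
R2 := -1/2·R2
  [ 1  2    -1  |  10 ]
  [ 0  1  -1/2  |   4 ]
  [ 0  3    -1  |  10 ]
R3 := R3 − 3·R2
  [ 1  2    -1  |  10 ]
  [ 0  1  -1/2  |   4 ]
  [ 0  0   1/2  |  -2 ]
R3 := 2·R3
  [ 1  2    -1  |  10 ]
  [ 0  1  -1/2  |   4 ]
  [ 0  0     1  |  -4 ]
R2 := R2 + 1/2·R3
  [ 1  2  -1  |  10 ]
  [ 0  1   0  |   2 ]
  [ 0  0   1  |  -4 ]
R1 := R1 + R3
  [ 1  2  0  |   6 ]
  [ 0  1  0  |   2 ]
  [ 0  0  1  |  -4 ]
R1 := R1 − 2·R2
  [ 1  0  0  |   2 ]
  [ 0  1  0  |   2 ]
  [ 0  0  1  |  -4 ]
Reading off the last column: x = 2, y = 2, z = -4.

(2, 2, -4)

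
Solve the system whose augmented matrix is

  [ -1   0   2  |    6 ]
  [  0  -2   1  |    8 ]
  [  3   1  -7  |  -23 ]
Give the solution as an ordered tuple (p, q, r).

(-2, -3, 2)

Multiply ρ1 by -1.
  [ 1   0  -2  |   -6 ]
  [ 0  -2   1  |    8 ]
  [ 3   1  -7  |  -23 ]
Subtract 3 times ρ1 from ρ3.
  [ 1   0  -2  |  -6 ]
  [ 0  -2   1  |   8 ]
  [ 0   1  -1  |  -5 ]
Multiply ρ2 by -1/2.
  [ 1  0    -2  |  -6 ]
  [ 0  1  -1/2  |  -4 ]
  [ 0  1    -1  |  -5 ]
Subtract ρ2 from ρ3.
  [ 1  0    -2  |  -6 ]
  [ 0  1  -1/2  |  -4 ]
  [ 0  0  -1/2  |  -1 ]
Multiply ρ3 by -2.
  [ 1  0    -2  |  -6 ]
  [ 0  1  -1/2  |  -4 ]
  [ 0  0     1  |   2 ]
Add 1/2 times ρ3 to ρ2.
  [ 1  0  -2  |  -6 ]
  [ 0  1   0  |  -3 ]
  [ 0  0   1  |   2 ]
Add 2 times ρ3 to ρ1.
  [ 1  0  0  |  -2 ]
  [ 0  1  0  |  -3 ]
  [ 0  0  1  |   2 ]
Reading off the last column: p = -2, q = -3, r = 2.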